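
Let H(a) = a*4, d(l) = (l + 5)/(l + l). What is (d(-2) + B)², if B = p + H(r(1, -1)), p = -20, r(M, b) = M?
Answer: 4489/16 ≈ 280.56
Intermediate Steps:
d(l) = (5 + l)/(2*l) (d(l) = (5 + l)/((2*l)) = (5 + l)*(1/(2*l)) = (5 + l)/(2*l))
H(a) = 4*a
B = -16 (B = -20 + 4*1 = -20 + 4 = -16)
(d(-2) + B)² = ((½)*(5 - 2)/(-2) - 16)² = ((½)*(-½)*3 - 16)² = (-¾ - 16)² = (-67/4)² = 4489/16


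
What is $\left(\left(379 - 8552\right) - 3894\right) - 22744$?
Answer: $-34811$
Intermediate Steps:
$\left(\left(379 - 8552\right) - 3894\right) - 22744 = \left(-8173 - 3894\right) - 22744 = -12067 - 22744 = -34811$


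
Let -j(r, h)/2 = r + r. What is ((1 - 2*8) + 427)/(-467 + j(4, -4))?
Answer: -412/483 ≈ -0.85300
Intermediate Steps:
j(r, h) = -4*r (j(r, h) = -2*(r + r) = -4*r)
((1 - 2*8) + 427)/(-467 + j(4, -4)) = ((1 - 2*8) + 427)/(-467 - 4*4) = ((1 - 16) + 427)/(-467 - 16) = (-15 + 427)/(-483) = 412*(-1/483) = -412/483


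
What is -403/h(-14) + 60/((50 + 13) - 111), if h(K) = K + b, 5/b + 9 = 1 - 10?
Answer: 27731/1028 ≈ 26.976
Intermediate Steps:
b = -5/18 (b = 5/(-9 + (1 - 10)) = 5/(-9 - 9) = 5/(-18) = 5*(-1/18) = -5/18 ≈ -0.27778)
h(K) = -5/18 + K (h(K) = K - 5/18 = -5/18 + K)
-403/h(-14) + 60/((50 + 13) - 111) = -403/(-5/18 - 14) + 60/((50 + 13) - 111) = -403/(-257/18) + 60/(63 - 111) = -403*(-18/257) + 60/(-48) = 7254/257 + 60*(-1/48) = 7254/257 - 5/4 = 27731/1028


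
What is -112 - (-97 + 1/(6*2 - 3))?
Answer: -136/9 ≈ -15.111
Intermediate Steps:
-112 - (-97 + 1/(6*2 - 3)) = -112 - (-97 + 1/(12 - 3)) = -112 - (-97 + 1/9) = -112 - (-97 + ⅑) = -112 - 1*(-872/9) = -112 + 872/9 = -136/9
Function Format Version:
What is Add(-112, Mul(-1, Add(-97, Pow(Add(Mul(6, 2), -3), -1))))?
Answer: Rational(-136, 9) ≈ -15.111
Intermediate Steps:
Add(-112, Mul(-1, Add(-97, Pow(Add(Mul(6, 2), -3), -1)))) = Add(-112, Mul(-1, Add(-97, Pow(Add(12, -3), -1)))) = Add(-112, Mul(-1, Add(-97, Pow(9, -1)))) = Add(-112, Mul(-1, Add(-97, Rational(1, 9)))) = Add(-112, Mul(-1, Rational(-872, 9))) = Add(-112, Rational(872, 9)) = Rational(-136, 9)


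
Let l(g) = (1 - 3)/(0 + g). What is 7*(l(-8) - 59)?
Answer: -1645/4 ≈ -411.25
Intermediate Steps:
l(g) = -2/g
7*(l(-8) - 59) = 7*(-2/(-8) - 59) = 7*(-2*(-⅛) - 59) = 7*(¼ - 59) = 7*(-235/4) = -1645/4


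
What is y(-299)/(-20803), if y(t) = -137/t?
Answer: -137/6220097 ≈ -2.2025e-5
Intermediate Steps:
y(-299)/(-20803) = -137/(-299)/(-20803) = -137*(-1/299)*(-1/20803) = (137/299)*(-1/20803) = -137/6220097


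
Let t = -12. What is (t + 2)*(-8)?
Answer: 80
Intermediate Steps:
(t + 2)*(-8) = (-12 + 2)*(-8) = -10*(-8) = 80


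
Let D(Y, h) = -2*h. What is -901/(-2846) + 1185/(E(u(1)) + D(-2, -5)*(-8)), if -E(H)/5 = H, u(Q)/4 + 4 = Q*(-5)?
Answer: 346261/28460 ≈ 12.167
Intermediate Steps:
u(Q) = -16 - 20*Q (u(Q) = -16 + 4*(Q*(-5)) = -16 + 4*(-5*Q) = -16 - 20*Q)
E(H) = -5*H
-901/(-2846) + 1185/(E(u(1)) + D(-2, -5)*(-8)) = -901/(-2846) + 1185/(-5*(-16 - 20*1) - 2*(-5)*(-8)) = -901*(-1/2846) + 1185/(-5*(-16 - 20) + 10*(-8)) = 901/2846 + 1185/(-5*(-36) - 80) = 901/2846 + 1185/(180 - 80) = 901/2846 + 1185/100 = 901/2846 + 1185*(1/100) = 901/2846 + 237/20 = 346261/28460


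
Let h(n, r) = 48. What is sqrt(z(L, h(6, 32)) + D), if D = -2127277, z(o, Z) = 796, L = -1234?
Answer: I*sqrt(2126481) ≈ 1458.2*I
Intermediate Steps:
sqrt(z(L, h(6, 32)) + D) = sqrt(796 - 2127277) = sqrt(-2126481) = I*sqrt(2126481)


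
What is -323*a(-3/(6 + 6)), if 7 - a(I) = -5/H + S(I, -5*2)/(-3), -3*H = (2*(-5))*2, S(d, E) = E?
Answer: -17119/12 ≈ -1426.6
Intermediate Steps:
H = 20/3 (H = -2*(-5)*2/3 = -(-10)*2/3 = -⅓*(-20) = 20/3 ≈ 6.6667)
a(I) = 53/12 (a(I) = 7 - (-5/20/3 - 5*2/(-3)) = 7 - (-5*3/20 - 10*(-⅓)) = 7 - (-¾ + 10/3) = 7 - 1*31/12 = 7 - 31/12 = 53/12)
-323*a(-3/(6 + 6)) = -323*53/12 = -17119/12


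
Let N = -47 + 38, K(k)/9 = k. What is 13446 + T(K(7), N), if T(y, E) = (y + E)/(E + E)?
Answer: 13443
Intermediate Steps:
K(k) = 9*k
N = -9
T(y, E) = (E + y)/(2*E) (T(y, E) = (E + y)/((2*E)) = (E + y)*(1/(2*E)) = (E + y)/(2*E))
13446 + T(K(7), N) = 13446 + (1/2)*(-9 + 9*7)/(-9) = 13446 + (1/2)*(-1/9)*(-9 + 63) = 13446 + (1/2)*(-1/9)*54 = 13446 - 3 = 13443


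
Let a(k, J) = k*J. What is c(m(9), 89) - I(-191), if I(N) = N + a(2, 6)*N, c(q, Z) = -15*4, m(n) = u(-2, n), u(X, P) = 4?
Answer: 2423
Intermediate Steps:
m(n) = 4
a(k, J) = J*k
c(q, Z) = -60
I(N) = 13*N (I(N) = N + (6*2)*N = N + 12*N = 13*N)
c(m(9), 89) - I(-191) = -60 - 13*(-191) = -60 - 1*(-2483) = -60 + 2483 = 2423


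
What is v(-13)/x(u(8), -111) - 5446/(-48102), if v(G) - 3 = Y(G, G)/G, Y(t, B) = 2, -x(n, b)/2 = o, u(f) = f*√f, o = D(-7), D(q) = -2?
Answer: 1031483/1250652 ≈ 0.82476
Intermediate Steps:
o = -2
u(f) = f^(3/2)
x(n, b) = 4 (x(n, b) = -2*(-2) = 4)
v(G) = 3 + 2/G
v(-13)/x(u(8), -111) - 5446/(-48102) = (3 + 2/(-13))/4 - 5446/(-48102) = (3 + 2*(-1/13))*(¼) - 5446*(-1/48102) = (3 - 2/13)*(¼) + 2723/24051 = (37/13)*(¼) + 2723/24051 = 37/52 + 2723/24051 = 1031483/1250652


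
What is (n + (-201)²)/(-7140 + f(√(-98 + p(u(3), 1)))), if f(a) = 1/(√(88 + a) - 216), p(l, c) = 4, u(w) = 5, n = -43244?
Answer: 2843/(7140 + 1/(216 - √(88 + I*√94))) ≈ 0.39818 - 6.7411e-10*I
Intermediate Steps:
f(a) = 1/(-216 + √(88 + a))
(n + (-201)²)/(-7140 + f(√(-98 + p(u(3), 1)))) = (-43244 + (-201)²)/(-7140 + 1/(-216 + √(88 + √(-98 + 4)))) = (-43244 + 40401)/(-7140 + 1/(-216 + √(88 + √(-94)))) = -2843/(-7140 + 1/(-216 + √(88 + I*√94)))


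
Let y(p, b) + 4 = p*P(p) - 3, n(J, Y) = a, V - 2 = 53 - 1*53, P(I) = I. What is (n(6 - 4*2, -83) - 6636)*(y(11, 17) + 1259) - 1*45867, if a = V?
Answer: -9154349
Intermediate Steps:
V = 2 (V = 2 + (53 - 1*53) = 2 + (53 - 53) = 2 + 0 = 2)
a = 2
n(J, Y) = 2
y(p, b) = -7 + p² (y(p, b) = -4 + (p*p - 3) = -4 + (p² - 3) = -4 + (-3 + p²) = -7 + p²)
(n(6 - 4*2, -83) - 6636)*(y(11, 17) + 1259) - 1*45867 = (2 - 6636)*((-7 + 11²) + 1259) - 1*45867 = -6634*((-7 + 121) + 1259) - 45867 = -6634*(114 + 1259) - 45867 = -6634*1373 - 45867 = -9108482 - 45867 = -9154349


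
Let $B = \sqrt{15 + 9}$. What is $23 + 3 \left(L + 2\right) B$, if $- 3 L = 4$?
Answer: $23 + 4 \sqrt{6} \approx 32.798$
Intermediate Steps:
$L = - \frac{4}{3}$ ($L = \left(- \frac{1}{3}\right) 4 = - \frac{4}{3} \approx -1.3333$)
$B = 2 \sqrt{6}$ ($B = \sqrt{24} = 2 \sqrt{6} \approx 4.899$)
$23 + 3 \left(L + 2\right) B = 23 + 3 \left(- \frac{4}{3} + 2\right) 2 \sqrt{6} = 23 + 3 \cdot \frac{2}{3} \cdot 2 \sqrt{6} = 23 + 2 \cdot 2 \sqrt{6} = 23 + 4 \sqrt{6}$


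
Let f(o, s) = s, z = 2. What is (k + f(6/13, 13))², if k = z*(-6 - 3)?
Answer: 25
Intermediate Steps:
k = -18 (k = 2*(-6 - 3) = 2*(-9) = -18)
(k + f(6/13, 13))² = (-18 + 13)² = (-5)² = 25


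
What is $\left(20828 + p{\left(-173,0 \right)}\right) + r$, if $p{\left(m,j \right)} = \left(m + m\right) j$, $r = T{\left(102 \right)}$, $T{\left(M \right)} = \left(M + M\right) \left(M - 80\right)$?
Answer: $25316$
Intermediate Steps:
$T{\left(M \right)} = 2 M \left(-80 + M\right)$
$r = 4488$ ($r = 2 \cdot 102 \left(-80 + 102\right) = 2 \cdot 102 \cdot 22 = 4488$)
$p{\left(m,j \right)} = 2 j m$ ($p{\left(m,j \right)} = 2 m j = 2 j m$)
$\left(20828 + p{\left(-173,0 \right)}\right) + r = \left(20828 + 2 \cdot 0 \left(-173\right)\right) + 4488 = \left(20828 + 0\right) + 4488 = 20828 + 4488 = 25316$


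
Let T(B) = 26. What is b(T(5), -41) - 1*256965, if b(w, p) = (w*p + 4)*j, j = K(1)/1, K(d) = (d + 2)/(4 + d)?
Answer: -1288011/5 ≈ -2.5760e+5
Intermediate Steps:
K(d) = (2 + d)/(4 + d)
j = 3/5 (j = ((2 + 1)/(4 + 1))/1 = (3/5)*1 = 3/5 ≈ 0.60000)
b(w, p) = 12/5 + 3*p*w/5 (b(w, p) = (w*p + 4)*(3/5) = (p*w + 4)*(3/5) = (4 + p*w)*(3/5) = 12/5 + 3*p*w/5)
b(T(5), -41) - 1*256965 = (12/5 + (3/5)*(-41)*26) - 1*256965 = (12/5 - 3198/5) - 256965 = -3186/5 - 256965 = -1288011/5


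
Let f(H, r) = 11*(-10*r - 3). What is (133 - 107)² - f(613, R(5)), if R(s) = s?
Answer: 1259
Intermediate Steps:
f(H, r) = -33 - 110*r (f(H, r) = 11*(-3 - 10*r) = -33 - 110*r)
(133 - 107)² - f(613, R(5)) = (133 - 107)² - (-33 - 110*5) = 26² - (-33 - 550) = 676 - 1*(-583) = 676 + 583 = 1259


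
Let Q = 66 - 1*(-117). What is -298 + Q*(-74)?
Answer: -13840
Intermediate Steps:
Q = 183 (Q = 66 + 117 = 183)
-298 + Q*(-74) = -298 + 183*(-74) = -298 - 13542 = -13840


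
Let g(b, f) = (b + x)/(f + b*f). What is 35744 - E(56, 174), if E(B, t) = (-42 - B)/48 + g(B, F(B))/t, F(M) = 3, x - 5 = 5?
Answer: 1418116877/39672 ≈ 35746.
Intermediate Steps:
x = 10 (x = 5 + 5 = 10)
g(b, f) = (10 + b)/(f + b*f) (g(b, f) = (b + 10)/(f + b*f) = (10 + b)/(f + b*f))
E(B, t) = -7/8 - B/48 + (10 + B)/(3*t*(1 + B)) (E(B, t) = (-42 - B)/48 + ((10 + B)/(3*(1 + B)))/t = (-42 - B)*(1/48) + ((10 + B)/(3*(1 + B)))/t = (-7/8 - B/48) + (10 + B)/(3*t*(1 + B)) = -7/8 - B/48 + (10 + B)/(3*t*(1 + B)))
35744 - E(56, 174) = 35744 - (160 + 16*56 - 1*174*(1 + 56)*(42 + 56))/(48*174*(1 + 56)) = 35744 - (160 + 896 - 1*174*57*98)/(48*174*57) = 35744 - (160 + 896 - 971964)/(48*174*57) = 35744 - (-970908)/(48*174*57) = 35744 - 1*(-80909/39672) = 35744 + 80909/39672 = 1418116877/39672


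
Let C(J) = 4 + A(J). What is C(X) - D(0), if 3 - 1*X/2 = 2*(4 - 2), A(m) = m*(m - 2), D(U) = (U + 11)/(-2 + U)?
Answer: 35/2 ≈ 17.500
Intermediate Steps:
D(U) = (11 + U)/(-2 + U)
A(m) = m*(-2 + m)
X = -2 (X = 6 - 4*(4 - 2) = 6 - 4*2 = 6 - 2*4 = 6 - 8 = -2)
C(J) = 4 + J*(-2 + J)
C(X) - D(0) = (4 - 2*(-2 - 2)) - (11 + 0)/(-2 + 0) = (4 - 2*(-4)) - 11/(-2) = (4 + 8) - (-1)*11/2 = 12 - 1*(-11/2) = 12 + 11/2 = 35/2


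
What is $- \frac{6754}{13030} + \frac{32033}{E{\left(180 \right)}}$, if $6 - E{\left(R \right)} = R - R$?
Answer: $\frac{208674733}{39090} \approx 5338.3$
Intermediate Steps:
$E{\left(R \right)} = 6$ ($E{\left(R \right)} = 6 - \left(R - R\right) = 6 - 0 = 6 + 0 = 6$)
$- \frac{6754}{13030} + \frac{32033}{E{\left(180 \right)}} = - \frac{6754}{13030} + \frac{32033}{6} = \left(-6754\right) \frac{1}{13030} + 32033 \cdot \frac{1}{6} = - \frac{3377}{6515} + \frac{32033}{6} = \frac{208674733}{39090}$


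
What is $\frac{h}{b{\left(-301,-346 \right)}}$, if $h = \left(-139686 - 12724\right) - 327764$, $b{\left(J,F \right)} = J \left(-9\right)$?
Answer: $- \frac{160058}{903} \approx -177.25$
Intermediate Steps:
$b{\left(J,F \right)} = - 9 J$
$h = -480174$ ($h = -152410 - 327764 = -480174$)
$\frac{h}{b{\left(-301,-346 \right)}} = - \frac{480174}{\left(-9\right) \left(-301\right)} = - \frac{480174}{2709} = \left(-480174\right) \frac{1}{2709} = - \frac{160058}{903}$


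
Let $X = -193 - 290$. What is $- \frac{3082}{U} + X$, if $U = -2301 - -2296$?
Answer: $\frac{667}{5} \approx 133.4$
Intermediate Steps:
$U = -5$ ($U = -2301 + 2296 = -5$)
$X = -483$ ($X = -193 - 290 = -483$)
$- \frac{3082}{U} + X = - \frac{3082}{-5} - 483 = \left(-3082\right) \left(- \frac{1}{5}\right) - 483 = \frac{3082}{5} - 483 = \frac{667}{5}$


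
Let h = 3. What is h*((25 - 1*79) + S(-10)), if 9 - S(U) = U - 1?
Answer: -102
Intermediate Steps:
S(U) = 10 - U (S(U) = 9 - (U - 1) = 9 - (-1 + U) = 9 + (1 - U) = 10 - U)
h*((25 - 1*79) + S(-10)) = 3*((25 - 1*79) + (10 - 1*(-10))) = 3*((25 - 79) + (10 + 10)) = 3*(-54 + 20) = 3*(-34) = -102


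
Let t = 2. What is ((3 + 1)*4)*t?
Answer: 32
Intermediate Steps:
((3 + 1)*4)*t = ((3 + 1)*4)*2 = (4*4)*2 = 16*2 = 32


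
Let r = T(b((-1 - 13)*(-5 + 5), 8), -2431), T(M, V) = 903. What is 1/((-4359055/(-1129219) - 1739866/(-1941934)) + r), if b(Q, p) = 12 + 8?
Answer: 1096434384773/995295092878531 ≈ 0.0011016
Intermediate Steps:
b(Q, p) = 20
r = 903
1/((-4359055/(-1129219) - 1739866/(-1941934)) + r) = 1/((-4359055/(-1129219) - 1739866/(-1941934)) + 903) = 1/((-4359055*(-1/1129219) - 1739866*(-1/1941934)) + 903) = 1/((4359055/1129219 + 869933/970967) + 903) = 1/(5214843428512/1096434384773 + 903) = 1/(995295092878531/1096434384773) = 1096434384773/995295092878531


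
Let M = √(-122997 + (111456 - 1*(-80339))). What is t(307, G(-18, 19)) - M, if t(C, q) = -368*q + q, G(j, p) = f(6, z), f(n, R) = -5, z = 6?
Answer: 1835 - √68798 ≈ 1572.7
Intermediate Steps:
G(j, p) = -5
M = √68798 (M = √(-122997 + (111456 + 80339)) = √(-122997 + 191795) = √68798 ≈ 262.29)
t(C, q) = -367*q
t(307, G(-18, 19)) - M = -367*(-5) - √68798 = 1835 - √68798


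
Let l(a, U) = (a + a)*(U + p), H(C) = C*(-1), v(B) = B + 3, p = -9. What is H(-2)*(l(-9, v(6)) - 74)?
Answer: -148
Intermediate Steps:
v(B) = 3 + B
H(C) = -C
l(a, U) = 2*a*(-9 + U) (l(a, U) = (a + a)*(U - 9) = (2*a)*(-9 + U) = 2*a*(-9 + U))
H(-2)*(l(-9, v(6)) - 74) = (-1*(-2))*(2*(-9)*(-9 + (3 + 6)) - 74) = 2*(2*(-9)*(-9 + 9) - 74) = 2*(2*(-9)*0 - 74) = 2*(0 - 74) = 2*(-74) = -148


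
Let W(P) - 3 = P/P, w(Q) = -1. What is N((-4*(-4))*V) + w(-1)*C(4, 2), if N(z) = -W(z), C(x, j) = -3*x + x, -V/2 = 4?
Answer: 4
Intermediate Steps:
V = -8 (V = -2*4 = -8)
C(x, j) = -2*x
W(P) = 4 (W(P) = 3 + P/P = 3 + 1 = 4)
N(z) = -4 (N(z) = -1*4 = -4)
N((-4*(-4))*V) + w(-1)*C(4, 2) = -4 - (-2)*4 = -4 - 1*(-8) = -4 + 8 = 4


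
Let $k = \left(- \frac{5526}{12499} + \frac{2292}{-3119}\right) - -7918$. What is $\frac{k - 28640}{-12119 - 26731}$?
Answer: $\frac{57705730456}{108181657275} \approx 0.53341$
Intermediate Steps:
$k = \frac{308632445456}{38984381}$ ($k = \left(\left(-5526\right) \frac{1}{12499} + 2292 \left(- \frac{1}{3119}\right)\right) + 7918 = \left(- \frac{5526}{12499} - \frac{2292}{3119}\right) + 7918 = - \frac{45883302}{38984381} + 7918 = \frac{308632445456}{38984381} \approx 7916.8$)
$\frac{k - 28640}{-12119 - 26731} = \frac{\frac{308632445456}{38984381} - 28640}{-12119 - 26731} = - \frac{807880226384}{38984381 \left(-38850\right)} = \left(- \frac{807880226384}{38984381}\right) \left(- \frac{1}{38850}\right) = \frac{57705730456}{108181657275}$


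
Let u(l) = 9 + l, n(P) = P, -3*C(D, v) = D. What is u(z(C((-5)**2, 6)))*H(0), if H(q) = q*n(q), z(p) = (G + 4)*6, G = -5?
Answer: 0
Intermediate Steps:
C(D, v) = -D/3
z(p) = -6 (z(p) = (-5 + 4)*6 = -1*6 = -6)
H(q) = q**2 (H(q) = q*q = q**2)
u(z(C((-5)**2, 6)))*H(0) = (9 - 6)*0**2 = 3*0 = 0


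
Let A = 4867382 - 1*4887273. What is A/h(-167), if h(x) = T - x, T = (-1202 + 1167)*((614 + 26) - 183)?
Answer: 19891/15828 ≈ 1.2567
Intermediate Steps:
T = -15995 (T = -35*(640 - 183) = -35*457 = -15995)
A = -19891 (A = 4867382 - 4887273 = -19891)
h(x) = -15995 - x
A/h(-167) = -19891/(-15995 - 1*(-167)) = -19891/(-15995 + 167) = -19891/(-15828) = -19891*(-1/15828) = 19891/15828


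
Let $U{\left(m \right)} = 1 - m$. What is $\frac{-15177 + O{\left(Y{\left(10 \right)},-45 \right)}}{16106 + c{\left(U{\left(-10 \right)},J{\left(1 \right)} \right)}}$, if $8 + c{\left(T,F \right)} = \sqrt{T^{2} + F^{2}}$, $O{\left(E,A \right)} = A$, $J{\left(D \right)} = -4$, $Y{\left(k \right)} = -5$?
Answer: $- \frac{245043756}{259145467} + \frac{15222 \sqrt{137}}{259145467} \approx -0.9449$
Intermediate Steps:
$c{\left(T,F \right)} = -8 + \sqrt{F^{2} + T^{2}}$ ($c{\left(T,F \right)} = -8 + \sqrt{T^{2} + F^{2}} = -8 + \sqrt{F^{2} + T^{2}}$)
$\frac{-15177 + O{\left(Y{\left(10 \right)},-45 \right)}}{16106 + c{\left(U{\left(-10 \right)},J{\left(1 \right)} \right)}} = \frac{-15177 - 45}{16106 - \left(8 - \sqrt{\left(-4\right)^{2} + \left(1 - -10\right)^{2}}\right)} = - \frac{15222}{16106 - \left(8 - \sqrt{16 + \left(1 + 10\right)^{2}}\right)} = - \frac{15222}{16106 - \left(8 - \sqrt{16 + 11^{2}}\right)} = - \frac{15222}{16106 - \left(8 - \sqrt{16 + 121}\right)} = - \frac{15222}{16106 - \left(8 - \sqrt{137}\right)} = - \frac{15222}{16098 + \sqrt{137}}$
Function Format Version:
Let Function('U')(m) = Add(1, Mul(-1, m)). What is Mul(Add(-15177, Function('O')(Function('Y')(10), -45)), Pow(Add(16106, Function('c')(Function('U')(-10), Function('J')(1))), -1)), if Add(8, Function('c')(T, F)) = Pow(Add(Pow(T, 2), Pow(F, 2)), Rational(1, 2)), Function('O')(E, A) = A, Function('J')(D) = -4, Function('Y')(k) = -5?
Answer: Add(Rational(-245043756, 259145467), Mul(Rational(15222, 259145467), Pow(137, Rational(1, 2)))) ≈ -0.94490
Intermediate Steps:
Function('c')(T, F) = Add(-8, Pow(Add(Pow(F, 2), Pow(T, 2)), Rational(1, 2))) (Function('c')(T, F) = Add(-8, Pow(Add(Pow(T, 2), Pow(F, 2)), Rational(1, 2))) = Add(-8, Pow(Add(Pow(F, 2), Pow(T, 2)), Rational(1, 2))))
Mul(Add(-15177, Function('O')(Function('Y')(10), -45)), Pow(Add(16106, Function('c')(Function('U')(-10), Function('J')(1))), -1)) = Mul(Add(-15177, -45), Pow(Add(16106, Add(-8, Pow(Add(Pow(-4, 2), Pow(Add(1, Mul(-1, -10)), 2)), Rational(1, 2)))), -1)) = Mul(-15222, Pow(Add(16106, Add(-8, Pow(Add(16, Pow(Add(1, 10), 2)), Rational(1, 2)))), -1)) = Mul(-15222, Pow(Add(16106, Add(-8, Pow(Add(16, Pow(11, 2)), Rational(1, 2)))), -1)) = Mul(-15222, Pow(Add(16106, Add(-8, Pow(Add(16, 121), Rational(1, 2)))), -1)) = Mul(-15222, Pow(Add(16106, Add(-8, Pow(137, Rational(1, 2)))), -1)) = Mul(-15222, Pow(Add(16098, Pow(137, Rational(1, 2))), -1))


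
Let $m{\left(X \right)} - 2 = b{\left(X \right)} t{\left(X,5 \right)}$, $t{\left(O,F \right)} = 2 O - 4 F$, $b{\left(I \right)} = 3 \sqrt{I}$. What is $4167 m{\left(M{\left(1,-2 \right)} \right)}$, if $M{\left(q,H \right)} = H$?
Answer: $8334 - 300024 i \sqrt{2} \approx 8334.0 - 4.243 \cdot 10^{5} i$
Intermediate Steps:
$t{\left(O,F \right)} = - 4 F + 2 O$
$m{\left(X \right)} = 2 + 3 \sqrt{X} \left(-20 + 2 X\right)$ ($m{\left(X \right)} = 2 + 3 \sqrt{X} \left(\left(-4\right) 5 + 2 X\right) = 2 + 3 \sqrt{X} \left(-20 + 2 X\right)$)
$4167 m{\left(M{\left(1,-2 \right)} \right)} = 4167 \left(2 + 6 \sqrt{-2} \left(-10 - 2\right)\right) = 4167 \left(2 + 6 i \sqrt{2} \left(-12\right)\right) = 4167 \left(2 - 72 i \sqrt{2}\right) = 8334 - 300024 i \sqrt{2}$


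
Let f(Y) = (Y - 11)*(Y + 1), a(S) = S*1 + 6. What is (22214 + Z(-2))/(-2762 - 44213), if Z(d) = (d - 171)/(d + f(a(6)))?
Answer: -244181/516725 ≈ -0.47256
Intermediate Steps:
a(S) = 6 + S (a(S) = S + 6 = 6 + S)
f(Y) = (1 + Y)*(-11 + Y) (f(Y) = (-11 + Y)*(1 + Y) = (1 + Y)*(-11 + Y))
Z(d) = (-171 + d)/(13 + d) (Z(d) = (d - 171)/(d + (-11 + (6 + 6)² - 10*(6 + 6))) = (-171 + d)/(d + (-11 + 12² - 10*12)) = (-171 + d)/(d + (-11 + 144 - 120)) = (-171 + d)/(d + 13) = (-171 + d)/(13 + d))
(22214 + Z(-2))/(-2762 - 44213) = (22214 + (-171 - 2)/(13 - 2))/(-2762 - 44213) = (22214 - 173/11)/(-46975) = (22214 + (1/11)*(-173))*(-1/46975) = (22214 - 173/11)*(-1/46975) = (244181/11)*(-1/46975) = -244181/516725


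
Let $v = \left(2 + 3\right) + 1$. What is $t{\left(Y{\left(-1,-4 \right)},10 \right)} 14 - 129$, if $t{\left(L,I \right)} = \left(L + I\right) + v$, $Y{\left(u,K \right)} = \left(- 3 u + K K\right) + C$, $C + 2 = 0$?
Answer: $333$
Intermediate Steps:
$C = -2$ ($C = -2 + 0 = -2$)
$v = 6$ ($v = 5 + 1 = 6$)
$Y{\left(u,K \right)} = -2 + K^{2} - 3 u$ ($Y{\left(u,K \right)} = \left(- 3 u + K K\right) - 2 = \left(- 3 u + K^{2}\right) - 2 = \left(K^{2} - 3 u\right) - 2 = -2 + K^{2} - 3 u$)
$t{\left(L,I \right)} = 6 + I + L$ ($t{\left(L,I \right)} = \left(L + I\right) + 6 = \left(I + L\right) + 6 = 6 + I + L$)
$t{\left(Y{\left(-1,-4 \right)},10 \right)} 14 - 129 = \left(6 + 10 - \left(-1 - 16\right)\right) 14 - 129 = \left(6 + 10 + \left(-2 + 16 + 3\right)\right) 14 - 129 = \left(6 + 10 + 17\right) 14 - 129 = 33 \cdot 14 - 129 = 462 - 129 = 333$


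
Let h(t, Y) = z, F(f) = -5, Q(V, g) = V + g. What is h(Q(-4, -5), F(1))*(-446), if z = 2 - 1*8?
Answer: 2676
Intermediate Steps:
z = -6 (z = 2 - 8 = -6)
h(t, Y) = -6
h(Q(-4, -5), F(1))*(-446) = -6*(-446) = 2676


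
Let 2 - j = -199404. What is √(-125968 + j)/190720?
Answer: √73438/190720 ≈ 0.0014209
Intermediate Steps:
j = 199406 (j = 2 - 1*(-199404) = 2 + 199404 = 199406)
√(-125968 + j)/190720 = √(-125968 + 199406)/190720 = √73438*(1/190720) = √73438/190720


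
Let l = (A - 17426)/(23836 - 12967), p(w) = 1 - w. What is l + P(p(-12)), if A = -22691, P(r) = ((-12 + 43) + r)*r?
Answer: 6176951/10869 ≈ 568.31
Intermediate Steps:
P(r) = r*(31 + r) (P(r) = (31 + r)*r = r*(31 + r))
l = -40117/10869 (l = (-22691 - 17426)/(23836 - 12967) = -40117/10869 ≈ -3.6910)
l + P(p(-12)) = -40117/10869 + (1 - 1*(-12))*(31 + (1 - 1*(-12))) = -40117/10869 + (1 + 12)*(31 + (1 + 12)) = -40117/10869 + 13*(31 + 13) = -40117/10869 + 13*44 = -40117/10869 + 572 = 6176951/10869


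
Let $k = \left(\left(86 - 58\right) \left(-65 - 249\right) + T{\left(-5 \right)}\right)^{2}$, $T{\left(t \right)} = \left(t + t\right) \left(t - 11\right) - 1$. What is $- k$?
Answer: $-74528689$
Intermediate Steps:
$T{\left(t \right)} = -1 + 2 t \left(-11 + t\right)$ ($T{\left(t \right)} = 2 t \left(-11 + t\right) - 1 = -1 + 2 t \left(-11 + t\right)$)
$k = 74528689$ ($k = \left(\left(86 - 58\right) \left(-65 - 249\right) - \left(-109 - 50\right)\right)^{2} = \left(28 \left(-314\right) + \left(-1 + 110 + 2 \cdot 25\right)\right)^{2} = \left(-8792 + \left(-1 + 110 + 50\right)\right)^{2} = \left(-8792 + 159\right)^{2} = \left(-8633\right)^{2} = 74528689$)
$- k = \left(-1\right) 74528689 = -74528689$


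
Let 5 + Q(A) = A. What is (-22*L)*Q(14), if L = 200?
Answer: -39600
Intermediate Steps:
Q(A) = -5 + A
(-22*L)*Q(14) = (-22*200)*(-5 + 14) = -4400*9 = -39600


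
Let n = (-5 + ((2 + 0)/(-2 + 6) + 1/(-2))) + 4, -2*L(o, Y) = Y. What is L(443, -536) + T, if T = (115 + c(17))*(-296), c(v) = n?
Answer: -33476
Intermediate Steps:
L(o, Y) = -Y/2
n = -1 (n = (-5 + (2/4 + 1*(-½))) + 4 = (-5 + (2*(¼) - ½)) + 4 = (-5 + (½ - ½)) + 4 = (-5 + 0) + 4 = -5 + 4 = -1)
c(v) = -1
T = -33744 (T = (115 - 1)*(-296) = 114*(-296) = -33744)
L(443, -536) + T = -½*(-536) - 33744 = 268 - 33744 = -33476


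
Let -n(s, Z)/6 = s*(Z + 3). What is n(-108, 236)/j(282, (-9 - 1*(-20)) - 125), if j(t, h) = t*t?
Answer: 4302/2209 ≈ 1.9475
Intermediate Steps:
j(t, h) = t²
n(s, Z) = -6*s*(3 + Z) (n(s, Z) = -6*s*(Z + 3) = -6*s*(3 + Z))
n(-108, 236)/j(282, (-9 - 1*(-20)) - 125) = (-6*(-108)*(3 + 236))/(282²) = -6*(-108)*239/79524 = 154872*(1/79524) = 4302/2209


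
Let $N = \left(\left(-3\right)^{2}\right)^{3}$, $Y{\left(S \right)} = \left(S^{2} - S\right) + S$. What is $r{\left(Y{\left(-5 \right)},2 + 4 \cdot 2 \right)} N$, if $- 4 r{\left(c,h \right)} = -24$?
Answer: $4374$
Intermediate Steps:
$Y{\left(S \right)} = S^{2}$
$r{\left(c,h \right)} = 6$ ($r{\left(c,h \right)} = \left(- \frac{1}{4}\right) \left(-24\right) = 6$)
$N = 729$ ($N = 9^{3} = 729$)
$r{\left(Y{\left(-5 \right)},2 + 4 \cdot 2 \right)} N = 6 \cdot 729 = 4374$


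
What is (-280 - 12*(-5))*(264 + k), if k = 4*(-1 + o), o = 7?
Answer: -63360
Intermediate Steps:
k = 24 (k = 4*(-1 + 7) = 4*6 = 24)
(-280 - 12*(-5))*(264 + k) = (-280 - 12*(-5))*(264 + 24) = (-280 + 60)*288 = -220*288 = -63360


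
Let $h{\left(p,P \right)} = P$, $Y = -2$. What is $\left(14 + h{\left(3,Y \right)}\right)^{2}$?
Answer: $144$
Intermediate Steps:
$\left(14 + h{\left(3,Y \right)}\right)^{2} = \left(14 - 2\right)^{2} = 12^{2} = 144$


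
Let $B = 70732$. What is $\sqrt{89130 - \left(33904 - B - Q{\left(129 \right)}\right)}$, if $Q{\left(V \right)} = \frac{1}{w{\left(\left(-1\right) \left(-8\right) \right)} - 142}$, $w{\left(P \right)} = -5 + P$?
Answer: $\frac{\sqrt{2433634379}}{139} \approx 354.91$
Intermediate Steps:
$Q{\left(V \right)} = - \frac{1}{139}$ ($Q{\left(V \right)} = \frac{1}{\left(-5 - -8\right) - 142} = \frac{1}{\left(-5 + 8\right) - 142} = \frac{1}{3 - 142} = \frac{1}{-139} = - \frac{1}{139}$)
$\sqrt{89130 - \left(33904 - B - Q{\left(129 \right)}\right)} = \sqrt{89130 + \left(\left(- \frac{1}{139} + 70732\right) - 33904\right)} = \sqrt{89130 + \left(\frac{9831747}{139} - 33904\right)} = \sqrt{89130 + \frac{5119091}{139}} = \sqrt{\frac{17508161}{139}} = \frac{\sqrt{2433634379}}{139}$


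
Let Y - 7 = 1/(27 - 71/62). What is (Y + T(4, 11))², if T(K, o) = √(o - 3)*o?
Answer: 2614687601/2569609 + 496452*√2/1603 ≈ 1455.5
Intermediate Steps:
T(K, o) = o*√(-3 + o) (T(K, o) = √(-3 + o)*o = o*√(-3 + o))
Y = 11283/1603 (Y = 7 + 1/(27 - 71/62) = 7 + 1/(1603/62) = 7 + 62/1603 = 11283/1603 ≈ 7.0387)
(Y + T(4, 11))² = (11283/1603 + 11*√(-3 + 11))² = (11283/1603 + 11*√8)² = (11283/1603 + 11*(2*√2))² = (11283/1603 + 22*√2)²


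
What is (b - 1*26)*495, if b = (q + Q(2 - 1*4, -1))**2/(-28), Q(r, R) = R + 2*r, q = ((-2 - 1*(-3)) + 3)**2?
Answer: -420255/28 ≈ -15009.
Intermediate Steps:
q = 16 (q = ((-2 + 3) + 3)**2 = (1 + 3)**2 = 4**2 = 16)
b = -121/28 (b = (16 + (-1 + 2*(2 - 1*4)))**2/(-28) = (16 + (-1 + 2*(2 - 4)))**2*(-1/28) = (16 + (-1 + 2*(-2)))**2*(-1/28) = (16 + (-1 - 4))**2*(-1/28) = (16 - 5)**2*(-1/28) = 11**2*(-1/28) = 121*(-1/28) = -121/28 ≈ -4.3214)
(b - 1*26)*495 = (-121/28 - 1*26)*495 = (-121/28 - 26)*495 = -849/28*495 = -420255/28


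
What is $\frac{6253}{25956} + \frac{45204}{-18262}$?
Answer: $- \frac{529561369}{237004236} \approx -2.2344$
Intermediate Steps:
$\frac{6253}{25956} + \frac{45204}{-18262} = 6253 \cdot \frac{1}{25956} + 45204 \left(- \frac{1}{18262}\right) = \frac{6253}{25956} - \frac{22602}{9131} = - \frac{529561369}{237004236}$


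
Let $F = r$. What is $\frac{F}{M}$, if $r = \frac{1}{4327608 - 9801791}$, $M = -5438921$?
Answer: $\frac{1}{29773648876543} \approx 3.3587 \cdot 10^{-14}$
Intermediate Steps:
$r = - \frac{1}{5474183}$ ($r = \frac{1}{-5474183} = - \frac{1}{5474183} \approx -1.8268 \cdot 10^{-7}$)
$F = - \frac{1}{5474183} \approx -1.8268 \cdot 10^{-7}$
$\frac{F}{M} = - \frac{1}{5474183 \left(-5438921\right)} = \left(- \frac{1}{5474183}\right) \left(- \frac{1}{5438921}\right) = \frac{1}{29773648876543}$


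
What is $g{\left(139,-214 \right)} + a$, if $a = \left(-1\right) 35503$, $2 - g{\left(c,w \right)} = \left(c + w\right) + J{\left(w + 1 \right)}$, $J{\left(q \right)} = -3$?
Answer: $-35423$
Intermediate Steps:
$g{\left(c,w \right)} = 5 - c - w$ ($g{\left(c,w \right)} = 2 - \left(\left(c + w\right) - 3\right) = 2 - \left(-3 + c + w\right) = 5 - c - w$)
$a = -35503$
$g{\left(139,-214 \right)} + a = \left(5 - 139 - -214\right) - 35503 = \left(5 - 139 + 214\right) - 35503 = 80 - 35503 = -35423$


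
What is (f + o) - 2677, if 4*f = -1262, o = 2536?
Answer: -913/2 ≈ -456.50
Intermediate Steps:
f = -631/2 (f = (¼)*(-1262) = -631/2 ≈ -315.50)
(f + o) - 2677 = (-631/2 + 2536) - 2677 = 4441/2 - 2677 = -913/2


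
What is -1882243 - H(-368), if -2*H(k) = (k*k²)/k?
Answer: -1814531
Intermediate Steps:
H(k) = -k²/2 (H(k) = -k*k²/(2*k) = -k³/(2*k) = -k²/2)
-1882243 - H(-368) = -1882243 - (-1)*(-368)²/2 = -1882243 - (-1)*135424/2 = -1882243 - 1*(-67712) = -1882243 + 67712 = -1814531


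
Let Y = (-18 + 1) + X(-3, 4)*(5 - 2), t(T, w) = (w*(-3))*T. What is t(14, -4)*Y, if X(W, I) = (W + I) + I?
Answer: -336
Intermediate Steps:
X(W, I) = W + 2*I (X(W, I) = (I + W) + I = W + 2*I)
t(T, w) = -3*T*w (t(T, w) = (-3*w)*T = -3*T*w)
Y = -2 (Y = (-18 + 1) + (-3 + 2*4)*(5 - 2) = -17 + (-3 + 8)*3 = -17 + 5*3 = -17 + 15 = -2)
t(14, -4)*Y = -3*14*(-4)*(-2) = 168*(-2) = -336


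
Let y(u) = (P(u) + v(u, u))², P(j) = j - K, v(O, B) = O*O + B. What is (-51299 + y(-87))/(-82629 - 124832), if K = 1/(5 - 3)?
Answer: -218509325/829844 ≈ -263.31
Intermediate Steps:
v(O, B) = B + O² (v(O, B) = O² + B = B + O²)
K = ½ (K = 1/2 = ½ ≈ 0.50000)
P(j) = -½ + j (P(j) = j - 1*½ = j - ½ = -½ + j)
y(u) = (-½ + u² + 2*u)² (y(u) = ((-½ + u) + (u + u²))² = (-½ + u² + 2*u)²)
(-51299 + y(-87))/(-82629 - 124832) = (-51299 + (-1 + 2*(-87)² + 4*(-87))²/4)/(-82629 - 124832) = (-51299 + (-1 + 2*7569 - 348)²/4)/(-207461) = (-51299 + (-1 + 15138 - 348)²/4)*(-1/207461) = (-51299 + (¼)*14789²)*(-1/207461) = (-51299 + (¼)*218714521)*(-1/207461) = (-51299 + 218714521/4)*(-1/207461) = (218509325/4)*(-1/207461) = -218509325/829844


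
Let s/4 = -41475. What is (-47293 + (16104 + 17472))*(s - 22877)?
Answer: 2589454109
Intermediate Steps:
s = -165900 (s = 4*(-41475) = -165900)
(-47293 + (16104 + 17472))*(s - 22877) = (-47293 + (16104 + 17472))*(-165900 - 22877) = (-47293 + 33576)*(-188777) = -13717*(-188777) = 2589454109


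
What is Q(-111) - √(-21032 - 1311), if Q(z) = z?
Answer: -111 - I*√22343 ≈ -111.0 - 149.48*I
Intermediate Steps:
Q(-111) - √(-21032 - 1311) = -111 - √(-21032 - 1311) = -111 - √(-22343) = -111 - I*√22343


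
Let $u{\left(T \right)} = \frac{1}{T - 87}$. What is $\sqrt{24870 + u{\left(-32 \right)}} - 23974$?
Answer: $-23974 + \frac{\sqrt{352183951}}{119} \approx -23816.0$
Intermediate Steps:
$u{\left(T \right)} = \frac{1}{-87 + T}$
$\sqrt{24870 + u{\left(-32 \right)}} - 23974 = \sqrt{24870 + \frac{1}{-87 - 32}} - 23974 = \sqrt{24870 + \frac{1}{-119}} - 23974 = \sqrt{24870 - \frac{1}{119}} - 23974 = \sqrt{\frac{2959529}{119}} - 23974 = \frac{\sqrt{352183951}}{119} - 23974 = -23974 + \frac{\sqrt{352183951}}{119}$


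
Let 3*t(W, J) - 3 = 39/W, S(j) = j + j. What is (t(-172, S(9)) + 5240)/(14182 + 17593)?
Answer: 901439/5465300 ≈ 0.16494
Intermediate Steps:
S(j) = 2*j
t(W, J) = 1 + 13/W (t(W, J) = 1 + (39/W)/3 = 1 + 13/W)
(t(-172, S(9)) + 5240)/(14182 + 17593) = ((13 - 172)/(-172) + 5240)/(14182 + 17593) = (-1/172*(-159) + 5240)/31775 = (159/172 + 5240)*(1/31775) = (901439/172)*(1/31775) = 901439/5465300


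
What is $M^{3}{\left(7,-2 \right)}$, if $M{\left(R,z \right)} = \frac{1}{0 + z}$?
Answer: $- \frac{1}{8} \approx -0.125$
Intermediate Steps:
$M{\left(R,z \right)} = \frac{1}{z}$
$M^{3}{\left(7,-2 \right)} = \left(\frac{1}{-2}\right)^{3} = \left(- \frac{1}{2}\right)^{3} = - \frac{1}{8}$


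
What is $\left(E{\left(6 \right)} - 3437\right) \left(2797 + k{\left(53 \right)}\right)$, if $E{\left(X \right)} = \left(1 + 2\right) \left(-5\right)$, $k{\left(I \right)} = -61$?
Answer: $-9444672$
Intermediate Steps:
$E{\left(X \right)} = -15$ ($E{\left(X \right)} = 3 \left(-5\right) = -15$)
$\left(E{\left(6 \right)} - 3437\right) \left(2797 + k{\left(53 \right)}\right) = \left(-15 - 3437\right) \left(2797 - 61\right) = \left(-3452\right) 2736 = -9444672$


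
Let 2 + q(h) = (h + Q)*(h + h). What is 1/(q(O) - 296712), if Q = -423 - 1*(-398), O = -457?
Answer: 1/143834 ≈ 6.9525e-6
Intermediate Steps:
Q = -25 (Q = -423 + 398 = -25)
q(h) = -2 + 2*h*(-25 + h) (q(h) = -2 + (h - 25)*(h + h) = -2 + (-25 + h)*(2*h) = -2 + 2*h*(-25 + h))
1/(q(O) - 296712) = 1/((-2 - 50*(-457) + 2*(-457)²) - 296712) = 1/((-2 + 22850 + 2*208849) - 296712) = 1/((-2 + 22850 + 417698) - 296712) = 1/(440546 - 296712) = 1/143834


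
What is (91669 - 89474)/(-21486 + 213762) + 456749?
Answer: 87821872919/192276 ≈ 4.5675e+5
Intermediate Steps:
(91669 - 89474)/(-21486 + 213762) + 456749 = 2195/192276 + 456749 = 87821872919/192276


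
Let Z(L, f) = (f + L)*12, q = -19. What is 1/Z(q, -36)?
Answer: -1/660 ≈ -0.0015152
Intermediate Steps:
Z(L, f) = 12*L + 12*f (Z(L, f) = (L + f)*12 = 12*L + 12*f)
1/Z(q, -36) = 1/(12*(-19) + 12*(-36)) = 1/(-228 - 432) = 1/(-660) = -1/660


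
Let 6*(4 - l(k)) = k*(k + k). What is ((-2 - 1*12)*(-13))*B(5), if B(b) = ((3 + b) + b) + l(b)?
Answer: 4732/3 ≈ 1577.3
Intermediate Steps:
l(k) = 4 - k²/3 (l(k) = 4 - k*(k + k)/6 = 4 - k*2*k/6 = 4 - k²/3)
B(b) = 7 + 2*b - b²/3 (B(b) = ((3 + b) + b) + (4 - b²/3) = (3 + 2*b) + (4 - b²/3) = 7 + 2*b - b²/3)
((-2 - 1*12)*(-13))*B(5) = ((-2 - 1*12)*(-13))*(7 + 2*5 - ⅓*5²) = ((-2 - 12)*(-13))*(7 + 10 - ⅓*25) = (-14*(-13))*(7 + 10 - 25/3) = 182*(26/3) = 4732/3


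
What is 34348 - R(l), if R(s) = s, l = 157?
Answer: 34191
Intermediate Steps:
34348 - R(l) = 34348 - 1*157 = 34348 - 157 = 34191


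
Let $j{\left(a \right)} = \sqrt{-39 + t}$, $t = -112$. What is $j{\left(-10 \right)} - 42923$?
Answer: $-42923 + i \sqrt{151} \approx -42923.0 + 12.288 i$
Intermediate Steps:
$j{\left(a \right)} = i \sqrt{151}$ ($j{\left(a \right)} = \sqrt{-39 - 112} = \sqrt{-151} = i \sqrt{151}$)
$j{\left(-10 \right)} - 42923 = i \sqrt{151} - 42923 = -42923 + i \sqrt{151}$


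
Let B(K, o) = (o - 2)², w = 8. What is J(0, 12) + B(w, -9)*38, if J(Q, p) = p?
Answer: 4610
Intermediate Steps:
B(K, o) = (-2 + o)²
J(0, 12) + B(w, -9)*38 = 12 + (-2 - 9)²*38 = 12 + (-11)²*38 = 12 + 121*38 = 12 + 4598 = 4610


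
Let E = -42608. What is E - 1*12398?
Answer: -55006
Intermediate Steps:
E - 1*12398 = -42608 - 1*12398 = -42608 - 12398 = -55006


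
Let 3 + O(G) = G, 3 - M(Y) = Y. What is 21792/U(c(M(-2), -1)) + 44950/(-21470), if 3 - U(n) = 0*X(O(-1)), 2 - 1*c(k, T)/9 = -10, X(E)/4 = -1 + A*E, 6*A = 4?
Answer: 15591313/2147 ≈ 7261.9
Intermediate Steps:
A = ⅔ (A = (⅙)*4 = ⅔ ≈ 0.66667)
M(Y) = 3 - Y
O(G) = -3 + G
X(E) = -4 + 8*E/3 (X(E) = 4*(-1 + 2*E/3) = -4 + 8*E/3)
c(k, T) = 108 (c(k, T) = 18 - 9*(-10) = 18 + 90 = 108)
U(n) = 3 (U(n) = 3 - 0*(-4 + 8*(-3 - 1)/3) = 3 - 0*(-4 + (8/3)*(-4)) = 3 - 0*(-4 - 32/3) = 3 - 0*(-44)/3 = 3 - 1*0 = 3 + 0 = 3)
21792/U(c(M(-2), -1)) + 44950/(-21470) = 21792/3 + 44950/(-21470) = 21792*(⅓) + 44950*(-1/21470) = 7264 - 4495/2147 = 15591313/2147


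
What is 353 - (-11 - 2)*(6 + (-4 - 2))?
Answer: 353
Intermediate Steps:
353 - (-11 - 2)*(6 + (-4 - 2)) = 353 - (-13)*(6 - 6) = 353 - (-13)*0 = 353 - 1*0 = 353 + 0 = 353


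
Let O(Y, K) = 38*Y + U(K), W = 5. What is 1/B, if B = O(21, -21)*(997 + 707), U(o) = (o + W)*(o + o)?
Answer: 1/2504880 ≈ 3.9922e-7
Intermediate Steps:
U(o) = 2*o*(5 + o) (U(o) = (o + 5)*(o + o) = (5 + o)*(2*o) = 2*o*(5 + o))
O(Y, K) = 38*Y + 2*K*(5 + K)
B = 2504880 (B = (38*21 + 2*(-21)*(5 - 21))*(997 + 707) = (798 + 2*(-21)*(-16))*1704 = (798 + 672)*1704 = 1470*1704 = 2504880)
1/B = 1/2504880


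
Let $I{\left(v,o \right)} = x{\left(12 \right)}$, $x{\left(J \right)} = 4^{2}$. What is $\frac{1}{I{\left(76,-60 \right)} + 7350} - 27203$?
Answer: $- \frac{200377297}{7366} \approx -27203.0$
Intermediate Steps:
$x{\left(J \right)} = 16$
$I{\left(v,o \right)} = 16$
$\frac{1}{I{\left(76,-60 \right)} + 7350} - 27203 = \frac{1}{16 + 7350} - 27203 = \frac{1}{7366} - 27203 = - \frac{200377297}{7366}$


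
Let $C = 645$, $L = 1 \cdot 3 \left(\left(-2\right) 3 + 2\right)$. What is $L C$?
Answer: $-7740$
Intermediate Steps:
$L = -12$ ($L = 3 \left(-6 + 2\right) = 3 \left(-4\right) = -12$)
$L C = \left(-12\right) 645 = -7740$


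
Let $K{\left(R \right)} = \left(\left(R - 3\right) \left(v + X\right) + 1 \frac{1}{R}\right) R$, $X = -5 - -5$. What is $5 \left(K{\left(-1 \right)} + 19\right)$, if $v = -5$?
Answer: $0$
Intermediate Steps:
$X = 0$ ($X = -5 + 5 = 0$)
$K{\left(R \right)} = R \left(15 + \frac{1}{R} - 5 R\right)$ ($K{\left(R \right)} = \left(\left(R - 3\right) \left(-5 + 0\right) + 1 \frac{1}{R}\right) R = \left(\left(-3 + R\right) \left(-5\right) + \frac{1}{R}\right) R = \left(\left(15 - 5 R\right) + \frac{1}{R}\right) R = \left(15 + \frac{1}{R} - 5 R\right) R = R \left(15 + \frac{1}{R} - 5 R\right)$)
$5 \left(K{\left(-1 \right)} + 19\right) = 5 \left(\left(1 - 5 \left(-1\right)^{2} + 15 \left(-1\right)\right) + 19\right) = 5 \left(\left(1 - 5 - 15\right) + 19\right) = 5 \left(-19 + 19\right) = 5 \cdot 0 = 0$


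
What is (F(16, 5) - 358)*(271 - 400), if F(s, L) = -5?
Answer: 46827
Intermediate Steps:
(F(16, 5) - 358)*(271 - 400) = (-5 - 358)*(271 - 400) = -363*(-129) = 46827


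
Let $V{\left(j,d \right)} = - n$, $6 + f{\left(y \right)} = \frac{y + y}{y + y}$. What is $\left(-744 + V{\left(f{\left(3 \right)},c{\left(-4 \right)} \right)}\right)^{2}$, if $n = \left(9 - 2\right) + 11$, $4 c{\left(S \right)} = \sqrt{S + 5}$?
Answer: $580644$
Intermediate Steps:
$c{\left(S \right)} = \frac{\sqrt{5 + S}}{4}$ ($c{\left(S \right)} = \frac{\sqrt{S + 5}}{4} = \frac{\sqrt{5 + S}}{4}$)
$f{\left(y \right)} = -5$ ($f{\left(y \right)} = -6 + \frac{y + y}{y + y} = -6 + \frac{2 y}{2 y} = -6 + 2 y \frac{1}{2 y} = -6 + 1 = -5$)
$n = 18$ ($n = 7 + 11 = 18$)
$V{\left(j,d \right)} = -18$ ($V{\left(j,d \right)} = \left(-1\right) 18 = -18$)
$\left(-744 + V{\left(f{\left(3 \right)},c{\left(-4 \right)} \right)}\right)^{2} = \left(-744 - 18\right)^{2} = \left(-762\right)^{2} = 580644$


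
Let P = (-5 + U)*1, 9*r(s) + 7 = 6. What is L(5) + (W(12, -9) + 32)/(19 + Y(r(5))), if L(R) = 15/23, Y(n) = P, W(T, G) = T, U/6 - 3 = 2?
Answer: 38/23 ≈ 1.6522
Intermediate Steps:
U = 30 (U = 18 + 6*2 = 18 + 12 = 30)
r(s) = -⅑ (r(s) = -7/9 + (⅑)*6 = -7/9 + ⅔ = -⅑)
P = 25 (P = (-5 + 30)*1 = 25*1 = 25)
Y(n) = 25
L(R) = 15/23 (L(R) = 15*(1/23) = 15/23)
L(5) + (W(12, -9) + 32)/(19 + Y(r(5))) = 15/23 + (12 + 32)/(19 + 25) = 15/23 + 44/44 = 15/23 + 44*(1/44) = 15/23 + 1 = 38/23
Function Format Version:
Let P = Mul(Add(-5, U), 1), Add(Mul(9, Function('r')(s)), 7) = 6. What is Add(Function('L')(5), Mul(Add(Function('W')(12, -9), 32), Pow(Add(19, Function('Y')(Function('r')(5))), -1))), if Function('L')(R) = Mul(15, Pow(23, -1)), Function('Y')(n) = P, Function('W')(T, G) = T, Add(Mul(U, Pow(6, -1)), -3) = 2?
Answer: Rational(38, 23) ≈ 1.6522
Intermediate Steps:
U = 30 (U = Add(18, Mul(6, 2)) = Add(18, 12) = 30)
Function('r')(s) = Rational(-1, 9) (Function('r')(s) = Add(Rational(-7, 9), Mul(Rational(1, 9), 6)) = Add(Rational(-7, 9), Rational(2, 3)) = Rational(-1, 9))
P = 25 (P = Mul(Add(-5, 30), 1) = Mul(25, 1) = 25)
Function('Y')(n) = 25
Function('L')(R) = Rational(15, 23) (Function('L')(R) = Mul(15, Rational(1, 23)) = Rational(15, 23))
Add(Function('L')(5), Mul(Add(Function('W')(12, -9), 32), Pow(Add(19, Function('Y')(Function('r')(5))), -1))) = Add(Rational(15, 23), Mul(Add(12, 32), Pow(Add(19, 25), -1))) = Add(Rational(15, 23), Mul(44, Pow(44, -1))) = Add(Rational(15, 23), Mul(44, Rational(1, 44))) = Add(Rational(15, 23), 1) = Rational(38, 23)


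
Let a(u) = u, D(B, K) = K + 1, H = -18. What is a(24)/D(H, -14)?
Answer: -24/13 ≈ -1.8462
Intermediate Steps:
D(B, K) = 1 + K
a(24)/D(H, -14) = 24/(1 - 14) = 24/(-13) = 24*(-1/13) = -24/13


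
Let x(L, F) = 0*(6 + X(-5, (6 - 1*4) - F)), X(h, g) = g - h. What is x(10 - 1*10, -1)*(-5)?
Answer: 0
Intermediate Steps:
x(L, F) = 0 (x(L, F) = 0*(6 + (((6 - 1*4) - F) - 1*(-5))) = 0*(6 + (((6 - 4) - F) + 5)) = 0*(6 + ((2 - F) + 5)) = 0*(6 + (7 - F)) = 0*(13 - F) = 0)
x(10 - 1*10, -1)*(-5) = 0*(-5) = 0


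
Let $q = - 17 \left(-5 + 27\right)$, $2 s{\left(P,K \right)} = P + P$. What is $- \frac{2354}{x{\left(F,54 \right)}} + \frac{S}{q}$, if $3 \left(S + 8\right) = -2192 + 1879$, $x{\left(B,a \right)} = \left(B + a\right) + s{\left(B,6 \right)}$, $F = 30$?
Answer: $- \frac{433795}{21318} \approx -20.349$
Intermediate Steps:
$s{\left(P,K \right)} = P$ ($s{\left(P,K \right)} = \frac{P + P}{2} = \frac{2 P}{2} = P$)
$q = -374$ ($q = \left(-17\right) 22 = -374$)
$x{\left(B,a \right)} = a + 2 B$ ($x{\left(B,a \right)} = \left(B + a\right) + B = a + 2 B$)
$S = - \frac{337}{3}$ ($S = -8 + \frac{-2192 + 1879}{3} = -8 + \frac{1}{3} \left(-313\right) = -8 - \frac{313}{3} = - \frac{337}{3} \approx -112.33$)
$- \frac{2354}{x{\left(F,54 \right)}} + \frac{S}{q} = - \frac{2354}{54 + 2 \cdot 30} - \frac{337}{3 \left(-374\right)} = - \frac{2354}{54 + 60} - - \frac{337}{1122} = - \frac{2354}{114} + \frac{337}{1122} = \left(-2354\right) \frac{1}{114} + \frac{337}{1122} = - \frac{1177}{57} + \frac{337}{1122} = - \frac{433795}{21318}$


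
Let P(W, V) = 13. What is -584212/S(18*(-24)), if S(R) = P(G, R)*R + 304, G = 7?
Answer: 146053/1328 ≈ 109.98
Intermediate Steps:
S(R) = 304 + 13*R (S(R) = 13*R + 304 = 304 + 13*R)
-584212/S(18*(-24)) = -584212/(304 + 13*(18*(-24))) = -584212/(304 + 13*(-432)) = -584212/(304 - 5616) = -584212/(-5312) = -584212*(-1/5312) = 146053/1328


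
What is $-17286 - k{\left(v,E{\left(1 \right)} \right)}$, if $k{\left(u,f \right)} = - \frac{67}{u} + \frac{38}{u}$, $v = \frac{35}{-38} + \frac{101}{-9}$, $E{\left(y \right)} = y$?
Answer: $- \frac{71798676}{4153} \approx -17288.0$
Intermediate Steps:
$v = - \frac{4153}{342}$ ($v = 35 \left(- \frac{1}{38}\right) + 101 \left(- \frac{1}{9}\right) = - \frac{35}{38} - \frac{101}{9} = - \frac{4153}{342} \approx -12.143$)
$k{\left(u,f \right)} = - \frac{29}{u}$
$-17286 - k{\left(v,E{\left(1 \right)} \right)} = -17286 - - \frac{29}{- \frac{4153}{342}} = -17286 - \left(-29\right) \left(- \frac{342}{4153}\right) = -17286 - \frac{9918}{4153} = - \frac{71798676}{4153}$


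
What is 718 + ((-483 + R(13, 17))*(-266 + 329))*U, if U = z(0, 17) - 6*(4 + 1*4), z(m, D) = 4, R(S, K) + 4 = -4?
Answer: 1361770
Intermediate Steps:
R(S, K) = -8 (R(S, K) = -4 - 4 = -8)
U = -44 (U = 4 - 6*(4 + 1*4) = 4 - 6*(4 + 4) = 4 - 6*8 = 4 - 1*48 = 4 - 48 = -44)
718 + ((-483 + R(13, 17))*(-266 + 329))*U = 718 + ((-483 - 8)*(-266 + 329))*(-44) = 718 - 491*63*(-44) = 718 - 30933*(-44) = 718 + 1361052 = 1361770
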